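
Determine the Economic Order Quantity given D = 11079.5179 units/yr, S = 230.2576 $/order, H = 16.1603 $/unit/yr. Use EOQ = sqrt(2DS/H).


2*D*S = 2 * 11079.5179 * 230.2576 = 5102286.4016
2*D*S/H = 315729.6833
EOQ = sqrt(315729.6833) = 561.8983

561.8983 units


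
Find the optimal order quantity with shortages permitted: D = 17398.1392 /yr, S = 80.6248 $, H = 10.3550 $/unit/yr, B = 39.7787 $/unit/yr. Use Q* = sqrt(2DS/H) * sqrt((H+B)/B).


sqrt(2DS/H) = 520.5059
sqrt((H+B)/B) = 1.1226
Q* = 520.5059 * 1.1226 = 584.3395

584.3395 units


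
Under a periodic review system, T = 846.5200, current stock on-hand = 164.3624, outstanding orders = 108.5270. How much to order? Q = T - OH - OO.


Inventory position = OH + OO = 164.3624 + 108.5270 = 272.8894
Q = 846.5200 - 272.8894 = 573.6306

573.6306 units


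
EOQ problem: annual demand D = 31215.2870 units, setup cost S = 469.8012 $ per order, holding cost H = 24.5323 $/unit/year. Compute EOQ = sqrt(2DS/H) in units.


2*D*S = 2 * 31215.2870 * 469.8012 = 29329958.5819
2*D*S/H = 1195564.9728
EOQ = sqrt(1195564.9728) = 1093.4189

1093.4189 units


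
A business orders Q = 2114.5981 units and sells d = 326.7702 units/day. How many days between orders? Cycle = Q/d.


Cycle = 2114.5981 / 326.7702 = 6.4712

6.4712 days


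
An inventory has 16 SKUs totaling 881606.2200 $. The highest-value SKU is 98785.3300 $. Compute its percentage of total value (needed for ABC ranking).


Top item = 98785.3300
Total = 881606.2200
Percentage = 98785.3300 / 881606.2200 * 100 = 11.2052

11.2052%


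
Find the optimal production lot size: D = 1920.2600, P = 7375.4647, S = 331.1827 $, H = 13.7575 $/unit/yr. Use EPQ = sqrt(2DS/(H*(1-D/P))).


1 - D/P = 1 - 0.2604 = 0.7396
H*(1-D/P) = 10.1756
2DS = 1271913.7830
EPQ = sqrt(124996.1076) = 353.5479

353.5479 units


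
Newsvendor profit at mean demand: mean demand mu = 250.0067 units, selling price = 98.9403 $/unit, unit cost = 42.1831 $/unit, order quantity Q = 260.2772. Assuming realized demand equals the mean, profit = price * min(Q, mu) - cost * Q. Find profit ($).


Sales at mu = min(260.2772, 250.0067) = 250.0067
Revenue = 98.9403 * 250.0067 = 24735.7379
Total cost = 42.1831 * 260.2772 = 10979.2992
Profit = 24735.7379 - 10979.2992 = 13756.4387

13756.4387 $


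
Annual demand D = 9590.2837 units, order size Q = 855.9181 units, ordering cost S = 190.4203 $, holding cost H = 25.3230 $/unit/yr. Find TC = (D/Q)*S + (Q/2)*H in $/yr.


Ordering cost = D*S/Q = 2133.5975
Holding cost = Q*H/2 = 10837.2070
TC = 2133.5975 + 10837.2070 = 12970.8045

12970.8045 $/yr


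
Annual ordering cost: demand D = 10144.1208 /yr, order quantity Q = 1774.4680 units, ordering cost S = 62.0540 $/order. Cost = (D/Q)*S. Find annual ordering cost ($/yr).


Number of orders = D/Q = 5.7167
Cost = 5.7167 * 62.0540 = 354.7448

354.7448 $/yr


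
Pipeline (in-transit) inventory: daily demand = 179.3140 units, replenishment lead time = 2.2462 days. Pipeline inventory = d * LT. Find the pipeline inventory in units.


Pipeline = 179.3140 * 2.2462 = 402.7751

402.7751 units


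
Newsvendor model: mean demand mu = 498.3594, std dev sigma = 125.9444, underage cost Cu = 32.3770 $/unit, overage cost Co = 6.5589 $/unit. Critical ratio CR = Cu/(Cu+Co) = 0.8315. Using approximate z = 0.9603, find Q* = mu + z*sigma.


CR = Cu/(Cu+Co) = 32.3770/(32.3770+6.5589) = 0.8315
z = 0.9603
Q* = 498.3594 + 0.9603 * 125.9444 = 619.3038

619.3038 units


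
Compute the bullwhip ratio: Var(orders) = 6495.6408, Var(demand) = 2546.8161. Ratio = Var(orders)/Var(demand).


BW = 6495.6408 / 2546.8161 = 2.5505

2.5505


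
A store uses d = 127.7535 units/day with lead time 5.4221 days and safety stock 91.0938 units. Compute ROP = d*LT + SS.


d*LT = 127.7535 * 5.4221 = 692.6923
ROP = 692.6923 + 91.0938 = 783.7861

783.7861 units


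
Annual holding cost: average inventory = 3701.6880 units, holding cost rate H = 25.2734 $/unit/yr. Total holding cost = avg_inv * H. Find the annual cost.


Cost = 3701.6880 * 25.2734 = 93554.2415

93554.2415 $/yr


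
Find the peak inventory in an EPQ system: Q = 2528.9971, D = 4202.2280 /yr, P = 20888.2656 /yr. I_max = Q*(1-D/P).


D/P = 0.2012
1 - D/P = 0.7988
I_max = 2528.9971 * 0.7988 = 2020.2223

2020.2223 units


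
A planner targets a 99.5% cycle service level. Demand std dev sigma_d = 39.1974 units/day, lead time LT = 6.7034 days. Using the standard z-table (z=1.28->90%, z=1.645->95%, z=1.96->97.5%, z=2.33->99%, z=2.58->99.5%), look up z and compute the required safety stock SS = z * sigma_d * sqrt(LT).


From the table, SL = 99.5% corresponds to z = 2.58
sqrt(LT) = sqrt(6.7034) = 2.5891
SS = 2.58 * 39.1974 * 2.5891 = 261.8331

261.8331 units


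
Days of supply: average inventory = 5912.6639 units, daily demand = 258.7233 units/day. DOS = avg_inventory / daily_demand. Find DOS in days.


DOS = 5912.6639 / 258.7233 = 22.8532

22.8532 days


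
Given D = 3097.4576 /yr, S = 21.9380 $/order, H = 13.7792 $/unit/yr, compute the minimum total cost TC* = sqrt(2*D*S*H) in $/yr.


2*D*S*H = 1872649.0810
TC* = sqrt(1872649.0810) = 1368.4477

1368.4477 $/yr


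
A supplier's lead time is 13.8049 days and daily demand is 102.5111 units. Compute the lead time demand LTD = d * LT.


LTD = 102.5111 * 13.8049 = 1415.1555

1415.1555 units


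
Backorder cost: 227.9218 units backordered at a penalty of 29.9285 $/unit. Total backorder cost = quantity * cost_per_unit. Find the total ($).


Total = 227.9218 * 29.9285 = 6821.3576

6821.3576 $


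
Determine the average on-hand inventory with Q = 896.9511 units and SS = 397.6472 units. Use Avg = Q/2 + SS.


Q/2 = 448.4755
Avg = 448.4755 + 397.6472 = 846.1227

846.1227 units


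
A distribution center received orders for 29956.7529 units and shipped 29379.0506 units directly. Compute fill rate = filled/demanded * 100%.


FR = 29379.0506 / 29956.7529 * 100 = 98.0715

98.0715%


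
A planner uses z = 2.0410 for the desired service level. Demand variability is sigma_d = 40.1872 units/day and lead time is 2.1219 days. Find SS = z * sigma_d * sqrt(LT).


sqrt(LT) = sqrt(2.1219) = 1.4567
SS = 2.0410 * 40.1872 * 1.4567 = 119.4794

119.4794 units


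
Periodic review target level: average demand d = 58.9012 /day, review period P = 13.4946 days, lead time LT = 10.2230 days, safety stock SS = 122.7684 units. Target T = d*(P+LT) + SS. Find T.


P + LT = 23.7176
d*(P+LT) = 58.9012 * 23.7176 = 1396.9951
T = 1396.9951 + 122.7684 = 1519.7635

1519.7635 units


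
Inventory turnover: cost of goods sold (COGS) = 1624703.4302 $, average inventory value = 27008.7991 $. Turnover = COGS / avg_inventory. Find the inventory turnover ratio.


Turnover = 1624703.4302 / 27008.7991 = 60.1546

60.1546


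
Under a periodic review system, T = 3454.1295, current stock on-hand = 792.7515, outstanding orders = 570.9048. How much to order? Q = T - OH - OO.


Inventory position = OH + OO = 792.7515 + 570.9048 = 1363.6563
Q = 3454.1295 - 1363.6563 = 2090.4732

2090.4732 units


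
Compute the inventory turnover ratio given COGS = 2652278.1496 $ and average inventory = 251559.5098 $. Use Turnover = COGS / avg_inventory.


Turnover = 2652278.1496 / 251559.5098 = 10.5433

10.5433


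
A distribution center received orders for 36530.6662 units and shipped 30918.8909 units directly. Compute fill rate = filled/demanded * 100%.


FR = 30918.8909 / 36530.6662 * 100 = 84.6382

84.6382%


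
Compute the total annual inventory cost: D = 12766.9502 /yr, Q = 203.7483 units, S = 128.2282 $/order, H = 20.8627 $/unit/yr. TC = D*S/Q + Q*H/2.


Ordering cost = D*S/Q = 8034.8304
Holding cost = Q*H/2 = 2125.3698
TC = 8034.8304 + 2125.3698 = 10160.2003

10160.2003 $/yr


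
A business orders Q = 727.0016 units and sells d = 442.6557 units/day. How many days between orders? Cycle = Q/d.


Cycle = 727.0016 / 442.6557 = 1.6424

1.6424 days


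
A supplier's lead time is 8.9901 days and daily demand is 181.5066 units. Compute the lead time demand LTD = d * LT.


LTD = 181.5066 * 8.9901 = 1631.7625

1631.7625 units


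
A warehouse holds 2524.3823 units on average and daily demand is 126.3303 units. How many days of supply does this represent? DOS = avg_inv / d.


DOS = 2524.3823 / 126.3303 = 19.9824

19.9824 days


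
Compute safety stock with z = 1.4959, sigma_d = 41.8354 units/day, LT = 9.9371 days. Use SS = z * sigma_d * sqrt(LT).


sqrt(LT) = sqrt(9.9371) = 3.1523
SS = 1.4959 * 41.8354 * 3.1523 = 197.2769

197.2769 units


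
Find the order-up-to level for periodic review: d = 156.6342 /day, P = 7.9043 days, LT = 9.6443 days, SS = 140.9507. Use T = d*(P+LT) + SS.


P + LT = 17.5486
d*(P+LT) = 156.6342 * 17.5486 = 2748.7109
T = 2748.7109 + 140.9507 = 2889.6616

2889.6616 units


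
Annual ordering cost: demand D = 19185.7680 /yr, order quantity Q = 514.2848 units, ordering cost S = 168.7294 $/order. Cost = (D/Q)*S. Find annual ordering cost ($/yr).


Number of orders = D/Q = 37.3057
Cost = 37.3057 * 168.7294 = 6294.5728

6294.5728 $/yr


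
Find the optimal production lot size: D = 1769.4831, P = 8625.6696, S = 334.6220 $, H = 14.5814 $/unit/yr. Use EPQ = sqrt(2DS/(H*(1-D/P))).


1 - D/P = 1 - 0.2051 = 0.7949
H*(1-D/P) = 11.5901
2DS = 1184215.9478
EPQ = sqrt(102174.3486) = 319.6472

319.6472 units


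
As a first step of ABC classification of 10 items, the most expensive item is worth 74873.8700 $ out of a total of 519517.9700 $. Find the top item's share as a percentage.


Top item = 74873.8700
Total = 519517.9700
Percentage = 74873.8700 / 519517.9700 * 100 = 14.4122

14.4122%


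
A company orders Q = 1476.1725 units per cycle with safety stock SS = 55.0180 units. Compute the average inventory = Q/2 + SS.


Q/2 = 738.0862
Avg = 738.0862 + 55.0180 = 793.1042

793.1042 units


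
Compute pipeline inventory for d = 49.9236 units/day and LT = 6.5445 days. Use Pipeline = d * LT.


Pipeline = 49.9236 * 6.5445 = 326.7250

326.7250 units


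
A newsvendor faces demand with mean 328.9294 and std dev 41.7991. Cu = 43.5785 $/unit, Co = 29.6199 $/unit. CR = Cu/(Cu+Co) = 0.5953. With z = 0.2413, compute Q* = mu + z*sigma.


CR = Cu/(Cu+Co) = 43.5785/(43.5785+29.6199) = 0.5953
z = 0.2413
Q* = 328.9294 + 0.2413 * 41.7991 = 339.0155

339.0155 units


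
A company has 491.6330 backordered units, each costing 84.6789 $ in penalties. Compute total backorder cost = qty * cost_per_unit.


Total = 491.6330 * 84.6789 = 41630.9416

41630.9416 $


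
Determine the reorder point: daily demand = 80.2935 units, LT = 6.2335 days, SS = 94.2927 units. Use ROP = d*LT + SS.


d*LT = 80.2935 * 6.2335 = 500.5095
ROP = 500.5095 + 94.2927 = 594.8022

594.8022 units


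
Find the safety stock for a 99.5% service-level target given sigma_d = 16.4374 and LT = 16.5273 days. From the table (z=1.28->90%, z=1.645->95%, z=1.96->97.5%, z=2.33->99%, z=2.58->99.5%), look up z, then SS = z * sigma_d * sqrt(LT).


From the table, SL = 99.5% corresponds to z = 2.58
sqrt(LT) = sqrt(16.5273) = 4.0654
SS = 2.58 * 16.4374 * 4.0654 = 172.4066

172.4066 units


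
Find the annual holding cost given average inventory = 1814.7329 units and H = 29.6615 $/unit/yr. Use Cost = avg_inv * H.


Cost = 1814.7329 * 29.6615 = 53827.6999

53827.6999 $/yr


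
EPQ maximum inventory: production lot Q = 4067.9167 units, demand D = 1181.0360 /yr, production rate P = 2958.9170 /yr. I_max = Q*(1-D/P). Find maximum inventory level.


D/P = 0.3991
1 - D/P = 0.6009
I_max = 4067.9167 * 0.6009 = 2444.2294

2444.2294 units


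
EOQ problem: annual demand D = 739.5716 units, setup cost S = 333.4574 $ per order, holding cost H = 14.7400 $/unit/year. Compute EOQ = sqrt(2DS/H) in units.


2*D*S = 2 * 739.5716 * 333.4574 = 493231.2457
2*D*S/H = 33462.0927
EOQ = sqrt(33462.0927) = 182.9265

182.9265 units


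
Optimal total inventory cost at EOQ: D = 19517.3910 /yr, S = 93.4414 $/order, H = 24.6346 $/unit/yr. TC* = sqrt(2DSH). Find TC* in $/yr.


2*D*S*H = 89853833.3757
TC* = sqrt(89853833.3757) = 9479.1262

9479.1262 $/yr


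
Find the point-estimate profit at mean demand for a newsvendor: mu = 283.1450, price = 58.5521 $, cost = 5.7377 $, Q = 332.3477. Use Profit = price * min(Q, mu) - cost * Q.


Sales at mu = min(332.3477, 283.1450) = 283.1450
Revenue = 58.5521 * 283.1450 = 16578.7344
Total cost = 5.7377 * 332.3477 = 1906.9114
Profit = 16578.7344 - 1906.9114 = 14671.8230

14671.8230 $


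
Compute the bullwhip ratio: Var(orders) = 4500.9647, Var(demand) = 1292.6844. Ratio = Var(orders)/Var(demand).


BW = 4500.9647 / 1292.6844 = 3.4819

3.4819


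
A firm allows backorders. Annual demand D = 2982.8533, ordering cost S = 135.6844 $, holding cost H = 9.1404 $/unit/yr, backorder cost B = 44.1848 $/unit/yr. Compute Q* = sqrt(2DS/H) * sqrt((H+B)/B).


sqrt(2DS/H) = 297.5866
sqrt((H+B)/B) = 1.0986
Q* = 297.5866 * 1.0986 = 326.9212

326.9212 units


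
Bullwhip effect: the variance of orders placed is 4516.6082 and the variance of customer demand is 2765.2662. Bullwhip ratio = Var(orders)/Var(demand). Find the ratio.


BW = 4516.6082 / 2765.2662 = 1.6333

1.6333


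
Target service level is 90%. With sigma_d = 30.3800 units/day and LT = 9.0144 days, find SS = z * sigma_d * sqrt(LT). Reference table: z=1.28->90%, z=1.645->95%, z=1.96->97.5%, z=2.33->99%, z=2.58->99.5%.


From the table, SL = 90% corresponds to z = 1.28
sqrt(LT) = sqrt(9.0144) = 3.0024
SS = 1.28 * 30.3800 * 3.0024 = 116.7525

116.7525 units


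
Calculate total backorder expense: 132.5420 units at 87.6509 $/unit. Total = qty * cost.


Total = 132.5420 * 87.6509 = 11617.4256

11617.4256 $


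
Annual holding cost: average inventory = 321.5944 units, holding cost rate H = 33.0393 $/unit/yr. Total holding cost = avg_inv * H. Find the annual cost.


Cost = 321.5944 * 33.0393 = 10625.2539

10625.2539 $/yr


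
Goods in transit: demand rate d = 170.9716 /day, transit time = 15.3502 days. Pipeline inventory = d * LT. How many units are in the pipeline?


Pipeline = 170.9716 * 15.3502 = 2624.4483

2624.4483 units


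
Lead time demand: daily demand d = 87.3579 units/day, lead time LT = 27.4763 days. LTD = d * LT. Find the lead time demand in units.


LTD = 87.3579 * 27.4763 = 2400.2719

2400.2719 units


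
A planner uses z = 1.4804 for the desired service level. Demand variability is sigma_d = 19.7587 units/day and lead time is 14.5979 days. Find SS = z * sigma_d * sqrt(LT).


sqrt(LT) = sqrt(14.5979) = 3.8207
SS = 1.4804 * 19.7587 * 3.8207 = 111.7590

111.7590 units


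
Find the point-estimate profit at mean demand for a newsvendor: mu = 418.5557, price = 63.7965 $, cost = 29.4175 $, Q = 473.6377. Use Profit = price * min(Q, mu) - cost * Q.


Sales at mu = min(473.6377, 418.5557) = 418.5557
Revenue = 63.7965 * 418.5557 = 26702.3887
Total cost = 29.4175 * 473.6377 = 13933.2370
Profit = 26702.3887 - 13933.2370 = 12769.1517

12769.1517 $


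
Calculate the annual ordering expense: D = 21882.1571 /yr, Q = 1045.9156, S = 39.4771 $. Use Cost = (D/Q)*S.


Number of orders = D/Q = 20.9215
Cost = 20.9215 * 39.4771 = 825.9214

825.9214 $/yr


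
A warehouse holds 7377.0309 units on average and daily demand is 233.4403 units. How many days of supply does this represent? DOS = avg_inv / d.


DOS = 7377.0309 / 233.4403 = 31.6014

31.6014 days


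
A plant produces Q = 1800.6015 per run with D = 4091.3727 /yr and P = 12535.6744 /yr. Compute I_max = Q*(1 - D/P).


D/P = 0.3264
1 - D/P = 0.6736
I_max = 1800.6015 * 0.6736 = 1212.9242

1212.9242 units


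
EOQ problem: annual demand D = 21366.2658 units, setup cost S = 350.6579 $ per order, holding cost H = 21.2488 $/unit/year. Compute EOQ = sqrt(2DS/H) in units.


2*D*S = 2 * 21366.2658 * 350.6579 = 14984499.7925
2*D*S/H = 705192.7541
EOQ = sqrt(705192.7541) = 839.7576

839.7576 units


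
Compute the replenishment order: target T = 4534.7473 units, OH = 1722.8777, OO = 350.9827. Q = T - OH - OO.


Inventory position = OH + OO = 1722.8777 + 350.9827 = 2073.8604
Q = 4534.7473 - 2073.8604 = 2460.8869

2460.8869 units


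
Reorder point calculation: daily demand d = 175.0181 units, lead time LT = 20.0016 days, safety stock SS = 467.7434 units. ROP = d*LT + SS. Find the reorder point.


d*LT = 175.0181 * 20.0016 = 3500.6420
ROP = 3500.6420 + 467.7434 = 3968.3854

3968.3854 units


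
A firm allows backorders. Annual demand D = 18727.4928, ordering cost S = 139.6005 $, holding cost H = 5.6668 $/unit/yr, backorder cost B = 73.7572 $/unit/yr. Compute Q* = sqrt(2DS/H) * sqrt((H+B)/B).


sqrt(2DS/H) = 960.5708
sqrt((H+B)/B) = 1.0377
Q* = 960.5708 * 1.0377 = 996.7885

996.7885 units


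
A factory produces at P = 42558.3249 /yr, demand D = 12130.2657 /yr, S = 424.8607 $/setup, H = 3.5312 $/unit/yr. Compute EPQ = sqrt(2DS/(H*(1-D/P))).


1 - D/P = 1 - 0.2850 = 0.7150
H*(1-D/P) = 2.5247
2DS = 10307346.3530
EPQ = sqrt(4082581.1600) = 2020.5398

2020.5398 units


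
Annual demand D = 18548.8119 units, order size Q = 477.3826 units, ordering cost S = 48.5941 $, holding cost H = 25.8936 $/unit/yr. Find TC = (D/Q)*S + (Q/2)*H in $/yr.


Ordering cost = D*S/Q = 1888.1351
Holding cost = Q*H/2 = 6180.5770
TC = 1888.1351 + 6180.5770 = 8068.7121

8068.7121 $/yr


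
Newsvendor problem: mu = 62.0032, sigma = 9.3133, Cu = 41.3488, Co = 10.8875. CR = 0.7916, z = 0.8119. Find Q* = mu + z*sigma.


CR = Cu/(Cu+Co) = 41.3488/(41.3488+10.8875) = 0.7916
z = 0.8119
Q* = 62.0032 + 0.8119 * 9.3133 = 69.5647

69.5647 units


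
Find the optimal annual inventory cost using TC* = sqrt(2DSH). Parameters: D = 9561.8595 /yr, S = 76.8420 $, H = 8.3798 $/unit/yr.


2*D*S*H = 12314156.4521
TC* = sqrt(12314156.4521) = 3509.1532

3509.1532 $/yr


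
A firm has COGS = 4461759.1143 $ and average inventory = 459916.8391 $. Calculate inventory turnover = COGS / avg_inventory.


Turnover = 4461759.1143 / 459916.8391 = 9.7012

9.7012


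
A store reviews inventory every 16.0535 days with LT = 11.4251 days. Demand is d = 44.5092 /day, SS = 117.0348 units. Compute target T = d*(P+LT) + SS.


P + LT = 27.4786
d*(P+LT) = 44.5092 * 27.4786 = 1223.0505
T = 1223.0505 + 117.0348 = 1340.0853

1340.0853 units


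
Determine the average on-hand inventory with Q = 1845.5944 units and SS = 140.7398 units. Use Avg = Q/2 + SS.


Q/2 = 922.7972
Avg = 922.7972 + 140.7398 = 1063.5370

1063.5370 units


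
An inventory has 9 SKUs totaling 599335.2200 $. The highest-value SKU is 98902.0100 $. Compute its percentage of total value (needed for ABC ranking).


Top item = 98902.0100
Total = 599335.2200
Percentage = 98902.0100 / 599335.2200 * 100 = 16.5020

16.5020%


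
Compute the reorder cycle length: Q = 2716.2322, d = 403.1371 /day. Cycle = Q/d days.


Cycle = 2716.2322 / 403.1371 = 6.7377

6.7377 days


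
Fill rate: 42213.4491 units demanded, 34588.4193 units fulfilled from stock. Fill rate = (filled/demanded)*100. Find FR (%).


FR = 34588.4193 / 42213.4491 * 100 = 81.9370

81.9370%


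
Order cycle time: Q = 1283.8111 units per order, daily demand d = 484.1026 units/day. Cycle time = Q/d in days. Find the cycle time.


Cycle = 1283.8111 / 484.1026 = 2.6519

2.6519 days


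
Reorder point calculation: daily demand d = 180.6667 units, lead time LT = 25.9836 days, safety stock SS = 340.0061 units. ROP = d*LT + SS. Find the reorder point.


d*LT = 180.6667 * 25.9836 = 4694.3713
ROP = 4694.3713 + 340.0061 = 5034.3774

5034.3774 units


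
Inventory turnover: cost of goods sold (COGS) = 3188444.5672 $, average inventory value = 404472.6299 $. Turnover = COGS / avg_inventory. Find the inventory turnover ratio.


Turnover = 3188444.5672 / 404472.6299 = 7.8830

7.8830


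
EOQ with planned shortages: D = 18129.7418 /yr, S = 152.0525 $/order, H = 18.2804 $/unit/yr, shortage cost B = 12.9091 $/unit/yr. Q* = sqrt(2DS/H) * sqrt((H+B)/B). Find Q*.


sqrt(2DS/H) = 549.1800
sqrt((H+B)/B) = 1.5544
Q* = 549.1800 * 1.5544 = 853.6325

853.6325 units


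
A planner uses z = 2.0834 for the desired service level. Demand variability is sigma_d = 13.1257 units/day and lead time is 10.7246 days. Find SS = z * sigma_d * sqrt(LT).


sqrt(LT) = sqrt(10.7246) = 3.2748
SS = 2.0834 * 13.1257 * 3.2748 = 89.5541

89.5541 units


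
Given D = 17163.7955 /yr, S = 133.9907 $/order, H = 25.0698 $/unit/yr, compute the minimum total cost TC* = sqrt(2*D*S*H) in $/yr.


2*D*S*H = 115310499.2258
TC* = sqrt(115310499.2258) = 10738.2726

10738.2726 $/yr


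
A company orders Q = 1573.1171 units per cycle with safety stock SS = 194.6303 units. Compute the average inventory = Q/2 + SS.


Q/2 = 786.5585
Avg = 786.5585 + 194.6303 = 981.1889

981.1889 units


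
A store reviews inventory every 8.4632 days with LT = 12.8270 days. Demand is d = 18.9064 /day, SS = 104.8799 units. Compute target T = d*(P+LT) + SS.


P + LT = 21.2902
d*(P+LT) = 18.9064 * 21.2902 = 402.5210
T = 402.5210 + 104.8799 = 507.4009

507.4009 units


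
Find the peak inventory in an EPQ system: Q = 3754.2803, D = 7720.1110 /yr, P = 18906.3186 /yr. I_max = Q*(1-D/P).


D/P = 0.4083
1 - D/P = 0.5917
I_max = 3754.2803 * 0.5917 = 2221.2764

2221.2764 units


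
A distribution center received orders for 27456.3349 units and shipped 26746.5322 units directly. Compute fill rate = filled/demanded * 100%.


FR = 26746.5322 / 27456.3349 * 100 = 97.4148

97.4148%


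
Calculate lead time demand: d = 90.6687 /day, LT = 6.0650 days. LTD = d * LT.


LTD = 90.6687 * 6.0650 = 549.9057

549.9057 units


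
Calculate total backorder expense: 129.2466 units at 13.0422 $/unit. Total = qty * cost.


Total = 129.2466 * 13.0422 = 1685.6600

1685.6600 $


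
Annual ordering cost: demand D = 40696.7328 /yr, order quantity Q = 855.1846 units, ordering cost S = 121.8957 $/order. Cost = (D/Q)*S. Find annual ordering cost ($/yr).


Number of orders = D/Q = 47.5882
Cost = 47.5882 * 121.8957 = 5800.8022

5800.8022 $/yr


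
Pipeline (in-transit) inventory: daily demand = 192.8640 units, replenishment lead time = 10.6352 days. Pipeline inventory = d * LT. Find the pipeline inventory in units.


Pipeline = 192.8640 * 10.6352 = 2051.1472

2051.1472 units


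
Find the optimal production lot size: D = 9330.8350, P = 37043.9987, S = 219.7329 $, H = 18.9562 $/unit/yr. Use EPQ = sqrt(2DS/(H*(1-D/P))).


1 - D/P = 1 - 0.2519 = 0.7481
H*(1-D/P) = 14.1814
2DS = 4100582.8679
EPQ = sqrt(289151.9090) = 537.7285

537.7285 units


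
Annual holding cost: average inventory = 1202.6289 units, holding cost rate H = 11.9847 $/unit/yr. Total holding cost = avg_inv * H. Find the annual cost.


Cost = 1202.6289 * 11.9847 = 14413.1466

14413.1466 $/yr


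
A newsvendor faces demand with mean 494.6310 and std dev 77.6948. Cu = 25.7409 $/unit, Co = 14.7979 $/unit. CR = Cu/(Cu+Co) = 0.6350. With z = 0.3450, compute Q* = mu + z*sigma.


CR = Cu/(Cu+Co) = 25.7409/(25.7409+14.7979) = 0.6350
z = 0.3450
Q* = 494.6310 + 0.3450 * 77.6948 = 521.4357

521.4357 units


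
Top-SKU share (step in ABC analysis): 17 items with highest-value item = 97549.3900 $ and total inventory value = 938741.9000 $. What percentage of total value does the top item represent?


Top item = 97549.3900
Total = 938741.9000
Percentage = 97549.3900 / 938741.9000 * 100 = 10.3915

10.3915%


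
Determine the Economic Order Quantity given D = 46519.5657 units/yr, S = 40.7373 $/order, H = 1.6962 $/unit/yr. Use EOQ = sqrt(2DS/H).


2*D*S = 2 * 46519.5657 * 40.7373 = 3790163.0076
2*D*S/H = 2234502.4216
EOQ = sqrt(2234502.4216) = 1494.8252

1494.8252 units


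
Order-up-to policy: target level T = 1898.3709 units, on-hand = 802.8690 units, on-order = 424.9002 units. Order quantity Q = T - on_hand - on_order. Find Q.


Inventory position = OH + OO = 802.8690 + 424.9002 = 1227.7692
Q = 1898.3709 - 1227.7692 = 670.6017

670.6017 units


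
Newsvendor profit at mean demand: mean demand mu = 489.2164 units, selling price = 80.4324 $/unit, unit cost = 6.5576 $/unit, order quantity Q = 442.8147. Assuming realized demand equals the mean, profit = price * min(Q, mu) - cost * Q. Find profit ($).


Sales at mu = min(442.8147, 489.2164) = 442.8147
Revenue = 80.4324 * 442.8147 = 35616.6491
Total cost = 6.5576 * 442.8147 = 2903.8017
Profit = 35616.6491 - 2903.8017 = 32712.8474

32712.8474 $


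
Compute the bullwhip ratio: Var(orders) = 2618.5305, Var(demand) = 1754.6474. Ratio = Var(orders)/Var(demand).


BW = 2618.5305 / 1754.6474 = 1.4923

1.4923


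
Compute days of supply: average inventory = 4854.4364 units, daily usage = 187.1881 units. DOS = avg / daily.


DOS = 4854.4364 / 187.1881 = 25.9335

25.9335 days


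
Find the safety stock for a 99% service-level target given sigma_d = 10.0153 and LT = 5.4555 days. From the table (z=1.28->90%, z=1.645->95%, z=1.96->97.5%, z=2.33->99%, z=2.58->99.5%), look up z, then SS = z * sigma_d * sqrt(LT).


From the table, SL = 99% corresponds to z = 2.33
sqrt(LT) = sqrt(5.4555) = 2.3357
SS = 2.33 * 10.0153 * 2.3357 = 54.5051

54.5051 units


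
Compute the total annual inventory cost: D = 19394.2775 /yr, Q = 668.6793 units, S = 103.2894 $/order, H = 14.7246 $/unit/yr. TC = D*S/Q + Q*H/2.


Ordering cost = D*S/Q = 2995.7908
Holding cost = Q*H/2 = 4923.0176
TC = 2995.7908 + 4923.0176 = 7918.8084

7918.8084 $/yr


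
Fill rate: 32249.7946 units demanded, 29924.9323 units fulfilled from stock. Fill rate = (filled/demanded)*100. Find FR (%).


FR = 29924.9323 / 32249.7946 * 100 = 92.7911

92.7911%


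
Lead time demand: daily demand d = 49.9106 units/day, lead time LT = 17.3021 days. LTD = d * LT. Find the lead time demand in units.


LTD = 49.9106 * 17.3021 = 863.5582

863.5582 units


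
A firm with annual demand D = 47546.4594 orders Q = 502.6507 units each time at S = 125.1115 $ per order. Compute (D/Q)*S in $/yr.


Number of orders = D/Q = 94.5915
Cost = 94.5915 * 125.1115 = 11834.4784

11834.4784 $/yr


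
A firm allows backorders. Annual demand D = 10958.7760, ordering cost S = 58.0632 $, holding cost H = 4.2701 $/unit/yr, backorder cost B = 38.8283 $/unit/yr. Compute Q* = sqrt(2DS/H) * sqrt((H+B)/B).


sqrt(2DS/H) = 545.9181
sqrt((H+B)/B) = 1.0536
Q* = 545.9181 * 1.0536 = 575.1536

575.1536 units


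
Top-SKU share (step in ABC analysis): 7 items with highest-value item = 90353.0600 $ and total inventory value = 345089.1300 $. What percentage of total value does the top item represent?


Top item = 90353.0600
Total = 345089.1300
Percentage = 90353.0600 / 345089.1300 * 100 = 26.1825

26.1825%


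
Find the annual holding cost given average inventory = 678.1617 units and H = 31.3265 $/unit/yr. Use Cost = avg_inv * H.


Cost = 678.1617 * 31.3265 = 21244.4325

21244.4325 $/yr


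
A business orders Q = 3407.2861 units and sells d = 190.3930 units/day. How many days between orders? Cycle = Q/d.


Cycle = 3407.2861 / 190.3930 = 17.8961

17.8961 days


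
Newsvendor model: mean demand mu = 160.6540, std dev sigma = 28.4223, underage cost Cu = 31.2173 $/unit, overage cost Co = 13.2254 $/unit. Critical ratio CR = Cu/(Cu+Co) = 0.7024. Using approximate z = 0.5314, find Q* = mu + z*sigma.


CR = Cu/(Cu+Co) = 31.2173/(31.2173+13.2254) = 0.7024
z = 0.5314
Q* = 160.6540 + 0.5314 * 28.4223 = 175.7576

175.7576 units


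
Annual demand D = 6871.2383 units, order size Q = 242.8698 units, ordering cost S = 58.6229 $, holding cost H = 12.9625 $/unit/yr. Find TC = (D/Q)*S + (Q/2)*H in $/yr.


Ordering cost = D*S/Q = 1658.5509
Holding cost = Q*H/2 = 1574.0999
TC = 1658.5509 + 1574.0999 = 3232.6508

3232.6508 $/yr


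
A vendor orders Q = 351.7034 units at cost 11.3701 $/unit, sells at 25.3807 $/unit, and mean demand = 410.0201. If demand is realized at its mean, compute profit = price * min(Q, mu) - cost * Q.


Sales at mu = min(351.7034, 410.0201) = 351.7034
Revenue = 25.3807 * 351.7034 = 8926.4785
Total cost = 11.3701 * 351.7034 = 3998.9028
Profit = 8926.4785 - 3998.9028 = 4927.5757

4927.5757 $


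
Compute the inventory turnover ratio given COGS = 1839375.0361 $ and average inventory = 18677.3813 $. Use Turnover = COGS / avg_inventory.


Turnover = 1839375.0361 / 18677.3813 = 98.4814

98.4814


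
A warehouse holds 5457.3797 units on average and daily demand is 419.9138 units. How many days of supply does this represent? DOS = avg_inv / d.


DOS = 5457.3797 / 419.9138 = 12.9964

12.9964 days


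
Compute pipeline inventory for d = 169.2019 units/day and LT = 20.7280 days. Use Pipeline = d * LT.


Pipeline = 169.2019 * 20.7280 = 3507.2170

3507.2170 units


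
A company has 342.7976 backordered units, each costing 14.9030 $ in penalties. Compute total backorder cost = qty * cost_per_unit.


Total = 342.7976 * 14.9030 = 5108.7126

5108.7126 $


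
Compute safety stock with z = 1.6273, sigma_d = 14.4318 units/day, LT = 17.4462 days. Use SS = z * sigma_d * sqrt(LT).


sqrt(LT) = sqrt(17.4462) = 4.1769
SS = 1.6273 * 14.4318 * 4.1769 = 98.0931

98.0931 units


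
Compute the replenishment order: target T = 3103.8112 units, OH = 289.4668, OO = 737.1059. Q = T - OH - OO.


Inventory position = OH + OO = 289.4668 + 737.1059 = 1026.5727
Q = 3103.8112 - 1026.5727 = 2077.2385

2077.2385 units


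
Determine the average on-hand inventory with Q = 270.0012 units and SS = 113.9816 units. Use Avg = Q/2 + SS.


Q/2 = 135.0006
Avg = 135.0006 + 113.9816 = 248.9822

248.9822 units


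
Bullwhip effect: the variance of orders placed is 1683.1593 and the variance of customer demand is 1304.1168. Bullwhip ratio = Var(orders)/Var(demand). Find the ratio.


BW = 1683.1593 / 1304.1168 = 1.2907

1.2907


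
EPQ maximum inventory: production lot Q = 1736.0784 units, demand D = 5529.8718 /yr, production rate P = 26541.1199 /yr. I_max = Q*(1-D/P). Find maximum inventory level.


D/P = 0.2084
1 - D/P = 0.7916
I_max = 1736.0784 * 0.7916 = 1374.3645

1374.3645 units


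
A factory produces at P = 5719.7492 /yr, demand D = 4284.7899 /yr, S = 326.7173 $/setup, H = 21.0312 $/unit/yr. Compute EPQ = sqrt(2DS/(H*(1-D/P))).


1 - D/P = 1 - 0.7491 = 0.2509
H*(1-D/P) = 5.2763
2DS = 2799829.9744
EPQ = sqrt(530646.1385) = 728.4546

728.4546 units


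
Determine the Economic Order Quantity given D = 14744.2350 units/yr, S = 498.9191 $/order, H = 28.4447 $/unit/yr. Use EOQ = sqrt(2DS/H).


2*D*S = 2 * 14744.2350 * 498.9191 = 14712360.9128
2*D*S/H = 517226.7914
EOQ = sqrt(517226.7914) = 719.1848

719.1848 units


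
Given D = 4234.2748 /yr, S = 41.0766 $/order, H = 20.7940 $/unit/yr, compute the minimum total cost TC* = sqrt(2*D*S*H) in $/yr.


2*D*S*H = 7233384.7142
TC* = sqrt(7233384.7142) = 2689.4953

2689.4953 $/yr


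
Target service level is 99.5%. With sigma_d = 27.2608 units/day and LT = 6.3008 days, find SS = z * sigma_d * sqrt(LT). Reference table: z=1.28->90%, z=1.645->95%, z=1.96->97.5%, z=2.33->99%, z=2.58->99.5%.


From the table, SL = 99.5% corresponds to z = 2.58
sqrt(LT) = sqrt(6.3008) = 2.5101
SS = 2.58 * 27.2608 * 2.5101 = 176.5453

176.5453 units


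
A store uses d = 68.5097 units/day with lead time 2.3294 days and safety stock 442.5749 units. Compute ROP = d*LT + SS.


d*LT = 68.5097 * 2.3294 = 159.5865
ROP = 159.5865 + 442.5749 = 602.1614

602.1614 units


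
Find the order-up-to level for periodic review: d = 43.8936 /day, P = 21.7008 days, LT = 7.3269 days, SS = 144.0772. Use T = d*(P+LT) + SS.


P + LT = 29.0277
d*(P+LT) = 43.8936 * 29.0277 = 1274.1303
T = 1274.1303 + 144.0772 = 1418.2075

1418.2075 units


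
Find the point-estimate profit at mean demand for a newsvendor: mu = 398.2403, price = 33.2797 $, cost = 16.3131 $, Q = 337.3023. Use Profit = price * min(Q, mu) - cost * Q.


Sales at mu = min(337.3023, 398.2403) = 337.3023
Revenue = 33.2797 * 337.3023 = 11225.3194
Total cost = 16.3131 * 337.3023 = 5502.4462
Profit = 11225.3194 - 5502.4462 = 5722.8732

5722.8732 $


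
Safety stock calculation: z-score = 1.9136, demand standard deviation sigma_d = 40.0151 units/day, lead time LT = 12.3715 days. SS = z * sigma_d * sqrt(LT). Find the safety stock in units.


sqrt(LT) = sqrt(12.3715) = 3.5173
SS = 1.9136 * 40.0151 * 3.5173 = 269.3309

269.3309 units


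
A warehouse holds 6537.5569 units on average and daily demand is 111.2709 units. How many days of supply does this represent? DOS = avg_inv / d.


DOS = 6537.5569 / 111.2709 = 58.7535

58.7535 days


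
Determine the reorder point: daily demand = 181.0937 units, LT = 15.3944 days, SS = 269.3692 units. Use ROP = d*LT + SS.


d*LT = 181.0937 * 15.3944 = 2787.8289
ROP = 2787.8289 + 269.3692 = 3057.1981

3057.1981 units


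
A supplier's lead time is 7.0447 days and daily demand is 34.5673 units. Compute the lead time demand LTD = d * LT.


LTD = 34.5673 * 7.0447 = 243.5163

243.5163 units


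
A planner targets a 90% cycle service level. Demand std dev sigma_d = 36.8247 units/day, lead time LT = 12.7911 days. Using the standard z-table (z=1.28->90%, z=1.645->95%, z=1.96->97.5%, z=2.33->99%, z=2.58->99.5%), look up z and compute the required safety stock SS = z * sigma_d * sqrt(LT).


From the table, SL = 90% corresponds to z = 1.28
sqrt(LT) = sqrt(12.7911) = 3.5765
SS = 1.28 * 36.8247 * 3.5765 = 168.5789

168.5789 units


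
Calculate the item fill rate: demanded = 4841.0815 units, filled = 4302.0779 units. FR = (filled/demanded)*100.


FR = 4302.0779 / 4841.0815 * 100 = 88.8660

88.8660%


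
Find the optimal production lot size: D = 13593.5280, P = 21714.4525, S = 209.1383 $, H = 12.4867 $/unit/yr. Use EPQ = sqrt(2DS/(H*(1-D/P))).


1 - D/P = 1 - 0.6260 = 0.3740
H*(1-D/P) = 4.6699
2DS = 5685854.6738
EPQ = sqrt(1217563.1300) = 1103.4324

1103.4324 units


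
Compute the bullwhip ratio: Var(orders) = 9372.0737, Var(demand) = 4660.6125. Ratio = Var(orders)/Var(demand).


BW = 9372.0737 / 4660.6125 = 2.0109

2.0109


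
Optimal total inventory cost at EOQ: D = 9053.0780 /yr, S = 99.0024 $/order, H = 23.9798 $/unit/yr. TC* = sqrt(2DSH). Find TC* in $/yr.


2*D*S*H = 42985060.0020
TC* = sqrt(42985060.0020) = 6556.2993

6556.2993 $/yr


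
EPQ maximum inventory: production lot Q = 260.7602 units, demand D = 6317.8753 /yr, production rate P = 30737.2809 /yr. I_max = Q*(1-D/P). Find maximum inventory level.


D/P = 0.2055
1 - D/P = 0.7945
I_max = 260.7602 * 0.7945 = 207.1624

207.1624 units


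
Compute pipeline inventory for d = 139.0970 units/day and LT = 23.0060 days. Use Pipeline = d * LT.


Pipeline = 139.0970 * 23.0060 = 3200.0656

3200.0656 units


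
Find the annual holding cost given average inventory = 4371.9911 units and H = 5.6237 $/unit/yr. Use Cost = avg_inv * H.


Cost = 4371.9911 * 5.6237 = 24586.7663

24586.7663 $/yr


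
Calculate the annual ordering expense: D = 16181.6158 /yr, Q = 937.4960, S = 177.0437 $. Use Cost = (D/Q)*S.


Number of orders = D/Q = 17.2605
Cost = 17.2605 * 177.0437 = 3055.8564

3055.8564 $/yr


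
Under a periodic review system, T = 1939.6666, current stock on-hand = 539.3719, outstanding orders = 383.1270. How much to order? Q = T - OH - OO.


Inventory position = OH + OO = 539.3719 + 383.1270 = 922.4989
Q = 1939.6666 - 922.4989 = 1017.1677

1017.1677 units


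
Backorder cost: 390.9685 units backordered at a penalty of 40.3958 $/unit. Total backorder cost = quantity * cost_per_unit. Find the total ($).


Total = 390.9685 * 40.3958 = 15793.4853

15793.4853 $


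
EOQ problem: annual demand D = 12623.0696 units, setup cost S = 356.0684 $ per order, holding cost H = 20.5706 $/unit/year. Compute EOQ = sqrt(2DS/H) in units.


2*D*S = 2 * 12623.0696 * 356.0684 = 8989352.3911
2*D*S/H = 437000.0093
EOQ = sqrt(437000.0093) = 661.0598

661.0598 units


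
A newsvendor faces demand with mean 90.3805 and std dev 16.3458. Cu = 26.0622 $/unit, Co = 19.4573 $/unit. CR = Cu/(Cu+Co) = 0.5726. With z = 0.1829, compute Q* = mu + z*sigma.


CR = Cu/(Cu+Co) = 26.0622/(26.0622+19.4573) = 0.5726
z = 0.1829
Q* = 90.3805 + 0.1829 * 16.3458 = 93.3701

93.3701 units


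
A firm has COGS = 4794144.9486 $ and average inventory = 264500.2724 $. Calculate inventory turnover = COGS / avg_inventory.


Turnover = 4794144.9486 / 264500.2724 = 18.1253

18.1253


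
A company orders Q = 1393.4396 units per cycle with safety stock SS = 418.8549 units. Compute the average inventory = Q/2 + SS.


Q/2 = 696.7198
Avg = 696.7198 + 418.8549 = 1115.5747

1115.5747 units


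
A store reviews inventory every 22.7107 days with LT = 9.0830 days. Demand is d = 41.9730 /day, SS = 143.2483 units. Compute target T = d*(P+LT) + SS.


P + LT = 31.7937
d*(P+LT) = 41.9730 * 31.7937 = 1334.4770
T = 1334.4770 + 143.2483 = 1477.7253

1477.7253 units


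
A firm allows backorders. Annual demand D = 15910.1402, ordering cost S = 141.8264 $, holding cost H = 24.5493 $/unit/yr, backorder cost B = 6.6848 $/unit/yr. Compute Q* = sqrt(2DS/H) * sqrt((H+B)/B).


sqrt(2DS/H) = 428.7568
sqrt((H+B)/B) = 2.1616
Q* = 428.7568 * 2.1616 = 926.7899

926.7899 units


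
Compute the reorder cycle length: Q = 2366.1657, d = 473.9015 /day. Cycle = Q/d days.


Cycle = 2366.1657 / 473.9015 = 4.9929

4.9929 days


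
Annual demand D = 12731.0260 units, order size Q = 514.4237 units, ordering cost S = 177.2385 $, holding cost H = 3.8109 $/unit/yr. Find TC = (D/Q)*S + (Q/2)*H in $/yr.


Ordering cost = D*S/Q = 4386.3219
Holding cost = Q*H/2 = 980.2086
TC = 4386.3219 + 980.2086 = 5366.5306

5366.5306 $/yr


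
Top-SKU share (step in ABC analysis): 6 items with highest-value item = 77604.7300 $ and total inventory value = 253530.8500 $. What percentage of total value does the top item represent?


Top item = 77604.7300
Total = 253530.8500
Percentage = 77604.7300 / 253530.8500 * 100 = 30.6096

30.6096%


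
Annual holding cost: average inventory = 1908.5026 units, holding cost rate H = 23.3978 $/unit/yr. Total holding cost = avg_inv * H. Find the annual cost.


Cost = 1908.5026 * 23.3978 = 44654.7621

44654.7621 $/yr


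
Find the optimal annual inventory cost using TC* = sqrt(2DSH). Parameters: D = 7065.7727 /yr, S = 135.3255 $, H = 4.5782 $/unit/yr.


2*D*S*H = 8755159.4422
TC* = sqrt(8755159.4422) = 2958.9119

2958.9119 $/yr


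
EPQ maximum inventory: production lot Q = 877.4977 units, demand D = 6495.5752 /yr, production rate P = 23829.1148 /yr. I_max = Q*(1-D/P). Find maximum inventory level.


D/P = 0.2726
1 - D/P = 0.7274
I_max = 877.4977 * 0.7274 = 638.3007

638.3007 units


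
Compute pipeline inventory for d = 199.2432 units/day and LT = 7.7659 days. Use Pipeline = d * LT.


Pipeline = 199.2432 * 7.7659 = 1547.3028

1547.3028 units


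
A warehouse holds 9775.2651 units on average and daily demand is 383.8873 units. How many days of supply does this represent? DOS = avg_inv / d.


DOS = 9775.2651 / 383.8873 = 25.4639

25.4639 days


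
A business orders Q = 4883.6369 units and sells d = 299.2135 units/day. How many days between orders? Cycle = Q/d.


Cycle = 4883.6369 / 299.2135 = 16.3216

16.3216 days


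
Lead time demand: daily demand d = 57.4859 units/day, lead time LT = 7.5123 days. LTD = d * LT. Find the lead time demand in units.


LTD = 57.4859 * 7.5123 = 431.8513

431.8513 units


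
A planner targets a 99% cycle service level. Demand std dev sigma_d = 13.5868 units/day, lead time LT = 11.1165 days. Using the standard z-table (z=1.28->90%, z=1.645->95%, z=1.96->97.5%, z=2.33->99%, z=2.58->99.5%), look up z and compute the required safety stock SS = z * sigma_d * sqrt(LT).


From the table, SL = 99% corresponds to z = 2.33
sqrt(LT) = sqrt(11.1165) = 3.3341
SS = 2.33 * 13.5868 * 3.3341 = 105.5497

105.5497 units
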